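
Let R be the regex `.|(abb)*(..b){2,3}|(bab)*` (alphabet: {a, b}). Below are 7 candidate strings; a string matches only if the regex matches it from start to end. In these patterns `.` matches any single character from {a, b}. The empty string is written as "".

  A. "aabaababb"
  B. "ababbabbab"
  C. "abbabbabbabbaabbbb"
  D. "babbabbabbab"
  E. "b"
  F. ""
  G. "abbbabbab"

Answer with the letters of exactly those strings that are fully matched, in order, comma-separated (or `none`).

A, C, D, E, F, G

A → match
B → no match
C → match
D → match
E → match
F → match
G → match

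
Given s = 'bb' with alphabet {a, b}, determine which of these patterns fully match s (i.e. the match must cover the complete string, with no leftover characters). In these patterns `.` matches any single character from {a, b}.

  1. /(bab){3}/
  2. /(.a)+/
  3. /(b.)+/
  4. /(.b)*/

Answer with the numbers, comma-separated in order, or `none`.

1 → no match — must start with 'bab'
2 → no match — must end with 'a'
3 → match
4 → match

3, 4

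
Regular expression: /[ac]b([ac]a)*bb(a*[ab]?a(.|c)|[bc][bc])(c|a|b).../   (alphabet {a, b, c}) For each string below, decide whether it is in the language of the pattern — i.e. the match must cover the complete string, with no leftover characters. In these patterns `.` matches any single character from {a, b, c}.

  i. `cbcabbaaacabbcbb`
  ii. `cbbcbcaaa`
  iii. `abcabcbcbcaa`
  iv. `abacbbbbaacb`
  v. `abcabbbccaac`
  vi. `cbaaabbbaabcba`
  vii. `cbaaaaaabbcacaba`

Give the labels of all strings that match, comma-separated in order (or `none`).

i → no match
ii → no match
iii → no match
iv → no match
v → match
vi → no match
vii → no match

v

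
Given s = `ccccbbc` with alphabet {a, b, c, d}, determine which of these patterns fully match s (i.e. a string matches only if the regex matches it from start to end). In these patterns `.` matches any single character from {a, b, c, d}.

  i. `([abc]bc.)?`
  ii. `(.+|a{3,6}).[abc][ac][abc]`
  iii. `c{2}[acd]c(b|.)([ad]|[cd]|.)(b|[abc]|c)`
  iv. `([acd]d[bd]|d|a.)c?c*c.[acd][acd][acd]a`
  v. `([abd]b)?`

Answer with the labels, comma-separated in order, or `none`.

i → no match
ii → no match
iii → match
iv → no match — must end with `a`
v → no match

iii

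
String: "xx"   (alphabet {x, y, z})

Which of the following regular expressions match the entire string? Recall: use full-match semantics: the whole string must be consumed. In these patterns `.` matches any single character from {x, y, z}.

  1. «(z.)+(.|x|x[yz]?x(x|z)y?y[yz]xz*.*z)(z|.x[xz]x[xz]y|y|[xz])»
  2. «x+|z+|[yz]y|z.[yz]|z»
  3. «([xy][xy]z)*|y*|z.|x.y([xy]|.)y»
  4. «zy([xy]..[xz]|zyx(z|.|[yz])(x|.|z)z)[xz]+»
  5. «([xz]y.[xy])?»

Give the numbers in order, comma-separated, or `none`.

2

1 → no match — must start with "z"
2 → match
3 → no match
4 → no match — must start with "zy"
5 → no match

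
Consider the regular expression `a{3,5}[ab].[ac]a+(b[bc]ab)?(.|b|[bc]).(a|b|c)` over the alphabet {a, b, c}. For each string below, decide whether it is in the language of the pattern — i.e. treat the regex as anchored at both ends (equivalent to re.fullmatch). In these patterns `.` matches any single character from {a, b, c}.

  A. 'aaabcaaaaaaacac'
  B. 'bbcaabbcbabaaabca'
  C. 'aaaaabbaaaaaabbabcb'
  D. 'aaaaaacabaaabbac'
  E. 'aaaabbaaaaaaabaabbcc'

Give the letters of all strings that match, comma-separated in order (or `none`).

A

A → match
B → no match — must start with 'a'
C → no match
D → no match
E → no match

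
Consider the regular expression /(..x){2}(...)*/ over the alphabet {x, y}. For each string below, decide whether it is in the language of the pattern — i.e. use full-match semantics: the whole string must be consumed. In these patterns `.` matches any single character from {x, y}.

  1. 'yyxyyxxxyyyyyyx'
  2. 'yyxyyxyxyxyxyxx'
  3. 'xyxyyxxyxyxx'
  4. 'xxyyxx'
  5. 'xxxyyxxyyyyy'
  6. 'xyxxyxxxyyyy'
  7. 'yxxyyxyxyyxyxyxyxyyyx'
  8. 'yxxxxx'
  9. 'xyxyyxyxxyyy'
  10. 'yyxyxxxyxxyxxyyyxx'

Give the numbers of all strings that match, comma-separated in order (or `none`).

1, 2, 3, 5, 6, 7, 8, 9, 10

1 → match
2 → match
3 → match
4 → no match
5 → match
6 → match
7 → match
8 → match
9 → match
10 → match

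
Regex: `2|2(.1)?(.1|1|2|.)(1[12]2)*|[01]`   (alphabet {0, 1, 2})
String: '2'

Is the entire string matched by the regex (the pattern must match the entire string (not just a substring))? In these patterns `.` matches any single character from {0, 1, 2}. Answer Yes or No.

Yes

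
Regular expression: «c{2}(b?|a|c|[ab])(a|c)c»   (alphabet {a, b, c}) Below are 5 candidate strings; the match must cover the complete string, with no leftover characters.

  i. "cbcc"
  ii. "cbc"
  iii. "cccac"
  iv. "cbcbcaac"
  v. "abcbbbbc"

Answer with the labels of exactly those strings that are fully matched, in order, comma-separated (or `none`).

iii

i → no match
ii → no match
iii → match
iv → no match
v → no match — must start with "c"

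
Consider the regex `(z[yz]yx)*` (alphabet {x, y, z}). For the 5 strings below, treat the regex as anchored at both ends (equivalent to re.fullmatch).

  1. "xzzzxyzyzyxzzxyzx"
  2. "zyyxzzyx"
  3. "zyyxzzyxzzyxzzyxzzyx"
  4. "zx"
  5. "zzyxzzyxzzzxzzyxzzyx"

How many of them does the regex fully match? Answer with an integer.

1 → no match
2 → match
3 → match
4 → no match
5 → no match
Total matched: 2

2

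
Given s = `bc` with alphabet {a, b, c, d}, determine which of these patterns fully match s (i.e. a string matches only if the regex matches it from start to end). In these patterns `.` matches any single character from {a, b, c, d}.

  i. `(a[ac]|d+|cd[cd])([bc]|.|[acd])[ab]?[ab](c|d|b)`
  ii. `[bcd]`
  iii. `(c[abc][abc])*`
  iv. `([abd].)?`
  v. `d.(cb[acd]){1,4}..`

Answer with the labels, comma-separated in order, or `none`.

iv

i → no match
ii → no match
iii → no match
iv → match
v → no match — must start with `d`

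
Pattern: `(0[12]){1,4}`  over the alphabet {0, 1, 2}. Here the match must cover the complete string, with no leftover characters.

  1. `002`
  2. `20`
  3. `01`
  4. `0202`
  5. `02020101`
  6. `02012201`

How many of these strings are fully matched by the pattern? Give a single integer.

3

1 → no match
2 → no match — must start with `0`
3 → match
4 → match
5 → match
6 → no match
Total matched: 3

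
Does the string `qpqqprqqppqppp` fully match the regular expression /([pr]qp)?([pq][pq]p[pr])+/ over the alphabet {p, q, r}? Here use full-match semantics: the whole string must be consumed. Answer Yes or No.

No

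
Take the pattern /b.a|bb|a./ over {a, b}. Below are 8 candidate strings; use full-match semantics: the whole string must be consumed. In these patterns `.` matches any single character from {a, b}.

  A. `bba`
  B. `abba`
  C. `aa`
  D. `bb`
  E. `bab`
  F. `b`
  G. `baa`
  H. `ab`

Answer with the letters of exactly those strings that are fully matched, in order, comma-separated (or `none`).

A → match
B → no match
C → match
D → match
E → no match
F → no match
G → match
H → match

A, C, D, G, H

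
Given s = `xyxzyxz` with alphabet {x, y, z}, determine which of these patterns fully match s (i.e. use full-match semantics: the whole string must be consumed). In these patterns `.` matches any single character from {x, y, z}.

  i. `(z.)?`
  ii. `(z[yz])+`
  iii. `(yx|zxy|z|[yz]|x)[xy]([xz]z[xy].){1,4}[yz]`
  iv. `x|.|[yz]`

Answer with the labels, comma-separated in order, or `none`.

iii

i → no match
ii → no match — must start with `z`
iii → match
iv → no match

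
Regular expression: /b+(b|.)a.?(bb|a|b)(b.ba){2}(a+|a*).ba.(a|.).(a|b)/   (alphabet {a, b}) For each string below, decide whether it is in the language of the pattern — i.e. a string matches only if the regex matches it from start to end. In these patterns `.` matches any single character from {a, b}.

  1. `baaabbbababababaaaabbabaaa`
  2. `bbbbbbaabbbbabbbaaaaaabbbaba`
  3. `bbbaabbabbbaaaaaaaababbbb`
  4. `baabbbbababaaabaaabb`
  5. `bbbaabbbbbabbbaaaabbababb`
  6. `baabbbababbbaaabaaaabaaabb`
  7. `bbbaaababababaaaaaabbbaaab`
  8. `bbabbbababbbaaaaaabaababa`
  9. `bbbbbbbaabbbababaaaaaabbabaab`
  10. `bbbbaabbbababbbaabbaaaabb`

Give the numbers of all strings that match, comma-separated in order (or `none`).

1 → no match
2 → no match
3 → no match
4 → match
5 → match
6 → no match
7 → no match
8 → no match
9 → match
10 → no match

4, 5, 9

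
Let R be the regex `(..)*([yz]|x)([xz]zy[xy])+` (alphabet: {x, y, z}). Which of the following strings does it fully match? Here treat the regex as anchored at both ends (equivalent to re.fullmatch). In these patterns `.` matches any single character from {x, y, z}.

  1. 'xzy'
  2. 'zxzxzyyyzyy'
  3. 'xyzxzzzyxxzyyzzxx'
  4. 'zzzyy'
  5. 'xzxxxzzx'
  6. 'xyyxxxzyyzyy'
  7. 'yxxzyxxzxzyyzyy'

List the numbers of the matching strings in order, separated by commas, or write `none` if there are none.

4

1 → no match
2 → no match
3 → no match
4 → match
5 → no match
6 → no match
7 → no match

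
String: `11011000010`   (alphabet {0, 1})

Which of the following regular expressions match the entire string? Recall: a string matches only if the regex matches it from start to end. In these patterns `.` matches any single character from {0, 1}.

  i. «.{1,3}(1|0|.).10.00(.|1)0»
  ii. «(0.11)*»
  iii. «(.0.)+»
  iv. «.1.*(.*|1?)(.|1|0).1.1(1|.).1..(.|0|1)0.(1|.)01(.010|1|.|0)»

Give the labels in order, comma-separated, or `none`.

i → match
ii → no match
iii → no match
iv → no match

i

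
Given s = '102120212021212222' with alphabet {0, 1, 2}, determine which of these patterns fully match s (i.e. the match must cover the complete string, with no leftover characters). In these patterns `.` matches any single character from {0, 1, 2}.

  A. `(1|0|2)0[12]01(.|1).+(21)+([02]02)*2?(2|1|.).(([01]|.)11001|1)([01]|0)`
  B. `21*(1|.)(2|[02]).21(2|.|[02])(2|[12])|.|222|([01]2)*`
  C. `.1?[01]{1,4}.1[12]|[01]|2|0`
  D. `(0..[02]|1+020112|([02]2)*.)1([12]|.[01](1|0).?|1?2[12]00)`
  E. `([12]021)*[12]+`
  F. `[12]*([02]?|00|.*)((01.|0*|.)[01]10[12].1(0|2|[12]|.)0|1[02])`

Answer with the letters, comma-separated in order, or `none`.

A → no match
B → no match
C → no match
D → no match
E → match
F → no match

E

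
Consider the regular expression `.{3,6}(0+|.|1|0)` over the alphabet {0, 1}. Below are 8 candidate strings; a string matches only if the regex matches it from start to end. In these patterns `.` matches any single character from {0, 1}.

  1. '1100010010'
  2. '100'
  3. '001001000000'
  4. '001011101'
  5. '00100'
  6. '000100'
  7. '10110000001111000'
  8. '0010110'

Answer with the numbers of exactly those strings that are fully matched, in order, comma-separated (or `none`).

3, 5, 6, 8

1. '1100010010' → no match
2. '100' → no match
3. '001001000000' → match
4. '001011101' → no match
5. '00100' → match
6. '000100' → match
7 → no match
8. '0010110' → match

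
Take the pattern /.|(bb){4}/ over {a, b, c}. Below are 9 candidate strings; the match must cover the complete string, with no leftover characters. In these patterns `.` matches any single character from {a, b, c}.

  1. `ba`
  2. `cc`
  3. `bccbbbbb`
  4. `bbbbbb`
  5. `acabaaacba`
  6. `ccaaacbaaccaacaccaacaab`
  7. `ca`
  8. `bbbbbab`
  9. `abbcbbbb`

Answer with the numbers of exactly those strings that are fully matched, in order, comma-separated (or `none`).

none

1 → no match
2 → no match
3 → no match
4 → no match
5 → no match
6 → no match
7 → no match
8 → no match
9 → no match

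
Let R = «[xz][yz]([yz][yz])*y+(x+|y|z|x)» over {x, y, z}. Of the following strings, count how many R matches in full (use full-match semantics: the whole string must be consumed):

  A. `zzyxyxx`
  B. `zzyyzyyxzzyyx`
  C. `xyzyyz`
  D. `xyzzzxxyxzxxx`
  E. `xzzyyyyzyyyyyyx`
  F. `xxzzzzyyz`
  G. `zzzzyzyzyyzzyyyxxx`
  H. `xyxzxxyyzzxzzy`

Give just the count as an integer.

A → no match
B → no match
C → match
D → no match
E → match
F → no match
G → match
H → no match
Total matched: 3

3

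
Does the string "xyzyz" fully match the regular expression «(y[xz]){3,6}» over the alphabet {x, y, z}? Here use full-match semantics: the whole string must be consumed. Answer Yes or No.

Every match must start with "y", but "xyzyz" does not.

No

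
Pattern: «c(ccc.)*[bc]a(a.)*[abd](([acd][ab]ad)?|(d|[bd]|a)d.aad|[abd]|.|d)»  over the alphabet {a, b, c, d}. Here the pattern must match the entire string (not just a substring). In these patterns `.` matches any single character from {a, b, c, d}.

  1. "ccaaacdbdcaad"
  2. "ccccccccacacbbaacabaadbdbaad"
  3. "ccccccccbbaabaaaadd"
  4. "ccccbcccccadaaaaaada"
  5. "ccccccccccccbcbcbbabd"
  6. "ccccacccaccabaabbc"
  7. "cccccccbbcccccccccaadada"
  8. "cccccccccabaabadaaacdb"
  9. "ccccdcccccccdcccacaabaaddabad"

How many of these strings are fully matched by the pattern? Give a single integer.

1 → no match
2 → no match
3 → match
4 → no match
5 → no match
6 → no match
7 → no match
8 → no match
9 → no match
Total matched: 1

1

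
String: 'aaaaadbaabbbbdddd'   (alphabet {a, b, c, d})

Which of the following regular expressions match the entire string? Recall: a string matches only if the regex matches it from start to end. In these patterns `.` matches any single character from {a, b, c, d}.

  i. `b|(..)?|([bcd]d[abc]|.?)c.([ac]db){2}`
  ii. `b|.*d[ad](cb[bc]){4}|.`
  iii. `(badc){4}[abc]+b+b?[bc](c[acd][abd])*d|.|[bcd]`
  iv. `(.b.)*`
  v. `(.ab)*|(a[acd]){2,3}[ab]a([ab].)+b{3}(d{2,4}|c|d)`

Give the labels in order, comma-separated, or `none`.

v

i → no match
ii → no match
iii → no match
iv → no match
v → match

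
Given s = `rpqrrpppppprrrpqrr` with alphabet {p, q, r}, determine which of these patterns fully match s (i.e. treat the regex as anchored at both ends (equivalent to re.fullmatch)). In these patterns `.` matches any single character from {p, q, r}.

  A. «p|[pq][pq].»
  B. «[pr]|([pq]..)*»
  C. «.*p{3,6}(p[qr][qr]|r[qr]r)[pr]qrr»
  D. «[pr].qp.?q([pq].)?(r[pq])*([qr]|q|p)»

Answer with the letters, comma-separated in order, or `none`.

C

A → no match
B → no match
C → match
D → no match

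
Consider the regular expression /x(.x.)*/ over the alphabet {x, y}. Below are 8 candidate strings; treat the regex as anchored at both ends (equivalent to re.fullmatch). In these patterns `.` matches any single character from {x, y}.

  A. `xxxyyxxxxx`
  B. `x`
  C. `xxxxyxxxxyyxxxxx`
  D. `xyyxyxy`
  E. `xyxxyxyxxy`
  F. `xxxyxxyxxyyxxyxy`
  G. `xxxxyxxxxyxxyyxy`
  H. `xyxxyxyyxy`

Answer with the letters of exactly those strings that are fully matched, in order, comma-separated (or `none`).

A, B, C, E, F, G, H

A → match
B → match
C → match
D → no match
E → match
F → match
G → match
H → match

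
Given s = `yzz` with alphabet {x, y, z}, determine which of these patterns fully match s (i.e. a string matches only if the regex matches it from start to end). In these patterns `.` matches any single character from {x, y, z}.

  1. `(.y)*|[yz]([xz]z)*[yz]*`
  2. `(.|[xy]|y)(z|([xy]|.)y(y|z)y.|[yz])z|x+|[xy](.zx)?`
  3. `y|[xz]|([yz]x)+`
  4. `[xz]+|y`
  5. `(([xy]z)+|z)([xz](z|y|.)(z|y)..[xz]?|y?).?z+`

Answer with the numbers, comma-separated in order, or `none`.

1 → match
2 → match
3 → no match
4 → no match
5 → match

1, 2, 5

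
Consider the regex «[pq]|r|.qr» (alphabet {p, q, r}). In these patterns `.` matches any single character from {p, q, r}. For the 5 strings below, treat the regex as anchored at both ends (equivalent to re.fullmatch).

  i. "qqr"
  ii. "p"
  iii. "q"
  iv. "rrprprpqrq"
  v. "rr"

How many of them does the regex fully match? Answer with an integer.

i → match
ii → match
iii → match
iv → no match
v → no match
Total matched: 3

3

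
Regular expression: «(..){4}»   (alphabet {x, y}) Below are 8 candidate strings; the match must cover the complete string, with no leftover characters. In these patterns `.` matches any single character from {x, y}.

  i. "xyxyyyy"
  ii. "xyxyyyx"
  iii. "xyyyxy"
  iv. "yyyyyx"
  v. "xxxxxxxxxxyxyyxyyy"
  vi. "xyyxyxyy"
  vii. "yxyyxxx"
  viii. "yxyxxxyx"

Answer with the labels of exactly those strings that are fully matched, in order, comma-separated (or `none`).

vi, viii

i → no match
ii → no match
iii → no match
iv → no match
v → no match
vi → match
vii → no match
viii → match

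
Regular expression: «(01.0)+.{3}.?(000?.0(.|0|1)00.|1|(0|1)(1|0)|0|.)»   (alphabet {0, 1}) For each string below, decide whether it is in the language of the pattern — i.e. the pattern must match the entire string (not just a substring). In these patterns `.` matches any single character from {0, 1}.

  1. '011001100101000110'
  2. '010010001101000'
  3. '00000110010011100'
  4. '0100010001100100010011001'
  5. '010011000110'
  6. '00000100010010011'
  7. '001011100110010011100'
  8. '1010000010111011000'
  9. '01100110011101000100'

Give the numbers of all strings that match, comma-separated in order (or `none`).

4

1 → no match
2 → no match
3 → no match — must start with '01'
4 → match
5 → no match
6 → no match — must start with '01'
7 → no match — must start with '01'
8 → no match — must start with '01'
9 → no match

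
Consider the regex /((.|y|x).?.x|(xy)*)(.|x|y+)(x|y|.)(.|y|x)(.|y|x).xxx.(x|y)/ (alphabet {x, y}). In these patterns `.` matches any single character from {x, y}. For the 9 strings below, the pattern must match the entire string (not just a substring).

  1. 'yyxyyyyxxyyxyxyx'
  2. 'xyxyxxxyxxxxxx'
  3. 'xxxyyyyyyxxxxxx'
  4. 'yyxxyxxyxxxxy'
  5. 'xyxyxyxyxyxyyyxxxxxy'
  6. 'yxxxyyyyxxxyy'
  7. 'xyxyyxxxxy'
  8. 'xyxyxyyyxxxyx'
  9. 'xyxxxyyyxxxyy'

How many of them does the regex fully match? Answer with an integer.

1 → no match
2 → match
3 → match
4 → match
5 → match
6 → match
7 → match
8 → match
9 → match
Total matched: 8

8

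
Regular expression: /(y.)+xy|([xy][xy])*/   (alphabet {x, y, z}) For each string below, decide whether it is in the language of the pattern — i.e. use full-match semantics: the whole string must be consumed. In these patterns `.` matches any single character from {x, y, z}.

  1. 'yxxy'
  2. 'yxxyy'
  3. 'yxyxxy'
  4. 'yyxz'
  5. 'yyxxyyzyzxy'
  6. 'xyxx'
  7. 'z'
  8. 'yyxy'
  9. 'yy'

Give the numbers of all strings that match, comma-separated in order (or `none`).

1 → match
2 → no match
3 → match
4 → no match
5 → no match
6 → match
7 → no match
8 → match
9 → match

1, 3, 6, 8, 9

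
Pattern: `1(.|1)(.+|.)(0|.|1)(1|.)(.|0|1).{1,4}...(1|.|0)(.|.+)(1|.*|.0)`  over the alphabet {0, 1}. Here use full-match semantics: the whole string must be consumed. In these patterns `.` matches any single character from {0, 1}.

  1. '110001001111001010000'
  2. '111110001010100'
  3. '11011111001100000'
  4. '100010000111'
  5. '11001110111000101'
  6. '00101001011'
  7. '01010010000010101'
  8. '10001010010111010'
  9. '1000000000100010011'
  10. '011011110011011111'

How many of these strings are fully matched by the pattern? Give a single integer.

1 → match
2 → match
3 → match
4. '100010000111' → match
5 → match
6. '00101001011' → no match — must start with '1'
7 → no match — must start with '1'
8 → match
9 → match
10 → no match — must start with '1'
Total matched: 7

7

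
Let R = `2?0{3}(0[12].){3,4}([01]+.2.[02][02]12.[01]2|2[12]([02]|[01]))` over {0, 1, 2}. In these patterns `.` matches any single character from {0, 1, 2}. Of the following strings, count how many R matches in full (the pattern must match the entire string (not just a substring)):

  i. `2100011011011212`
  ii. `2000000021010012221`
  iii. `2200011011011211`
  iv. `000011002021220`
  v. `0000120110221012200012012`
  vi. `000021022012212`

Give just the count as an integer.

2

i → no match
ii → no match
iii → no match
iv → no match
v → match
vi → match
Total matched: 2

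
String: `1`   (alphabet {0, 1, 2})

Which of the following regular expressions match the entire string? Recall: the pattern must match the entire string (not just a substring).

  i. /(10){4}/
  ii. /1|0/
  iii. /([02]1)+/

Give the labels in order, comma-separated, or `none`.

i → no match — must start with `10`
ii → match
iii → no match

ii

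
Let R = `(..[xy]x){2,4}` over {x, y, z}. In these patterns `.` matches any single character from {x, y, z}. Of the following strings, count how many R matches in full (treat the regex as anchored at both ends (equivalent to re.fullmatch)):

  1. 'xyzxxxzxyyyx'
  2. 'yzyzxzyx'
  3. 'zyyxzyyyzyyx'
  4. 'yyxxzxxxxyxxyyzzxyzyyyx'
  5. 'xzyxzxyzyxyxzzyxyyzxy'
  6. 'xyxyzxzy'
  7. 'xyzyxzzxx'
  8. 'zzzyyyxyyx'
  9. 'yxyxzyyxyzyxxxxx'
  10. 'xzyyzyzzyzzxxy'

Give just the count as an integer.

1

1. 'xyzxxxzxyyyx' → no match
2. 'yzyzxzyx' → no match
3. 'zyyxzyyyzyyx' → no match
4 → no match
5 → no match — must end with 'x'
6. 'xyxyzxzy' → no match — must end with 'x'
7. 'xyzyxzzxx' → no match
8. 'zzzyyyxyyx' → no match
9 → match
10 → no match — must end with 'x'
Total matched: 1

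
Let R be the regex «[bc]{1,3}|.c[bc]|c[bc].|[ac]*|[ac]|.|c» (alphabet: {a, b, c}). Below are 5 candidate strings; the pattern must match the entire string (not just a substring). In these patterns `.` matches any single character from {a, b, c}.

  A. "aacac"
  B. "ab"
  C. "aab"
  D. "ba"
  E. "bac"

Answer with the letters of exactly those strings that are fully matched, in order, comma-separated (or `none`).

A → match
B → no match
C → no match
D → no match
E → no match

A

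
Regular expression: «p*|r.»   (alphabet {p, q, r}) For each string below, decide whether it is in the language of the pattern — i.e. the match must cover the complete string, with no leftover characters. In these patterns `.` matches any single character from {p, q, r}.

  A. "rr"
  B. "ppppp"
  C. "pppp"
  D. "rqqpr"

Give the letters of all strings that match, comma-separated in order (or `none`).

A → match
B → match
C → match
D → no match

A, B, C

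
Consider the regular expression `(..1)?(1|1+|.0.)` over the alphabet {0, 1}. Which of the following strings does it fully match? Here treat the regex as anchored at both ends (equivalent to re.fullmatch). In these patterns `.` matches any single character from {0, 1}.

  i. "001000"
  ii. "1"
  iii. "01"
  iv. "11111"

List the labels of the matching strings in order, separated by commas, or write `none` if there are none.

i, ii, iv

i → match
ii → match
iii → no match
iv → match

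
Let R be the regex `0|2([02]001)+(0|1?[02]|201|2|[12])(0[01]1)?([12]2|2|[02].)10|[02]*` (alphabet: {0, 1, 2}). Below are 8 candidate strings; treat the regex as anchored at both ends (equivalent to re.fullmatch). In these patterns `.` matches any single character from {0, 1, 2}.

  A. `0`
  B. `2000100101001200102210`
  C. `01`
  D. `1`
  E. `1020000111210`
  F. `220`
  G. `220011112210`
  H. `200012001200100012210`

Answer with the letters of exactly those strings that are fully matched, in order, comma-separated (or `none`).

A. `0` → match
B → no match
C. `01` → no match
D. `1` → no match
E → no match
F. `220` → match
G. `220011112210` → no match
H → match

A, F, H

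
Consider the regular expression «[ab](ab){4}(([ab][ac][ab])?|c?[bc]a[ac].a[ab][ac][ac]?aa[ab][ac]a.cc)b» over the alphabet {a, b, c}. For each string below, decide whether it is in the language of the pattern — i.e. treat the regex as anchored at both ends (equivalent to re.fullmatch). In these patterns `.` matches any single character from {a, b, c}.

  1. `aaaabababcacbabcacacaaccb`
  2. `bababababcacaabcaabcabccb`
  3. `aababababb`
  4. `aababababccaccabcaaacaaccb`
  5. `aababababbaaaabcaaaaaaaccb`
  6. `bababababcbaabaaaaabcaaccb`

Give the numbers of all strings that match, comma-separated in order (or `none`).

1 → no match
2 → match
3. `aababababb` → match
4 → match
5 → match
6 → match

2, 3, 4, 5, 6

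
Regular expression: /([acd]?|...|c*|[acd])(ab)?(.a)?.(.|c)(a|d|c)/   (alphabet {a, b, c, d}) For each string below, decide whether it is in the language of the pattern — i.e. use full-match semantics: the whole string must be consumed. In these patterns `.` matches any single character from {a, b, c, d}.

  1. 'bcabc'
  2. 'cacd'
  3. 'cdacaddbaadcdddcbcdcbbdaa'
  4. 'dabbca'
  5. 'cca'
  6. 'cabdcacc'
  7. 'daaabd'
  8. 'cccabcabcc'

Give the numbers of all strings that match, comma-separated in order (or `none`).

1 → no match
2 → match
3 → no match
4 → match
5 → match
6 → no match
7 → match
8 → match

2, 4, 5, 7, 8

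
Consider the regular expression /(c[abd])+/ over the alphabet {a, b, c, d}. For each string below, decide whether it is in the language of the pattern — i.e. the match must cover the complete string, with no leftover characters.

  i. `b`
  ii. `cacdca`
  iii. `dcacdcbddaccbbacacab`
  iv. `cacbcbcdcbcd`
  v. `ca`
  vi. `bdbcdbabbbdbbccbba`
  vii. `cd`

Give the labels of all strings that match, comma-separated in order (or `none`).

i → no match — must start with `c`
ii → match
iii → no match — must start with `c`
iv → match
v → match
vi → no match — must start with `c`
vii → match

ii, iv, v, vii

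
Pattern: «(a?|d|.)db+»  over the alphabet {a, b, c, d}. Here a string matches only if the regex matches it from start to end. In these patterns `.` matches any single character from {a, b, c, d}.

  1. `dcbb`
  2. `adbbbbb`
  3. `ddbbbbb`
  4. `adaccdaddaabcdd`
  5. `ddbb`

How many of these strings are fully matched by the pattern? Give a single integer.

1 → no match
2 → match
3 → match
4 → no match — must end with `b`
5 → match
Total matched: 3

3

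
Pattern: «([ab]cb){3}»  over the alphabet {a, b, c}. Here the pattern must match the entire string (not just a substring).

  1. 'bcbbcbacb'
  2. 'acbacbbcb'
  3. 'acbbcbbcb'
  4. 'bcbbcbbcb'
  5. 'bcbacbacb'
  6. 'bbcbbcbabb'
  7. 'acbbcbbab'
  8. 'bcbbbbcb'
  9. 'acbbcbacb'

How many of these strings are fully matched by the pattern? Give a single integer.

1. 'bcbbcbacb' → match
2. 'acbacbbcb' → match
3. 'acbbcbbcb' → match
4. 'bcbbcbbcb' → match
5. 'bcbacbacb' → match
6. 'bbcbbcbabb' → no match — must end with 'cb'
7. 'acbbcbbab' → no match — must end with 'cb'
8. 'bcbbbbcb' → no match
9. 'acbbcbacb' → match
Total matched: 6

6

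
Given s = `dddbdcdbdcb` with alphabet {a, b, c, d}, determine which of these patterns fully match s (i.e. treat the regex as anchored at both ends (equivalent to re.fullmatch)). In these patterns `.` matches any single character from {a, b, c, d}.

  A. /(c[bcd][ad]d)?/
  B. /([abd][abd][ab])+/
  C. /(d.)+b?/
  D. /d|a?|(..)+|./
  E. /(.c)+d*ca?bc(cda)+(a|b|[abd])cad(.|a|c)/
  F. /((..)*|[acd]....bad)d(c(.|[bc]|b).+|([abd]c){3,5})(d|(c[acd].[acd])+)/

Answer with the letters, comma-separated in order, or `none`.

C

A → no match
B → no match
C → match
D → no match
E → no match
F → no match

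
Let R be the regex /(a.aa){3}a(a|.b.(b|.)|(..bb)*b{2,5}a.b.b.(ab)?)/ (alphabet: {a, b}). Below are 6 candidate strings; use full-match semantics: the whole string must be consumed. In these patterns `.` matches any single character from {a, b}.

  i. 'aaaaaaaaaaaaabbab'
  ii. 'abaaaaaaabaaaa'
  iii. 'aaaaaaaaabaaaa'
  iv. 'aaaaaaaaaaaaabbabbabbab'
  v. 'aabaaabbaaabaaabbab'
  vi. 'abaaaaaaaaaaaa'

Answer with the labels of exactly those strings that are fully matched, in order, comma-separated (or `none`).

i, ii, iii, iv, vi

i → match
ii → match
iii → match
iv → match
v → no match
vi → match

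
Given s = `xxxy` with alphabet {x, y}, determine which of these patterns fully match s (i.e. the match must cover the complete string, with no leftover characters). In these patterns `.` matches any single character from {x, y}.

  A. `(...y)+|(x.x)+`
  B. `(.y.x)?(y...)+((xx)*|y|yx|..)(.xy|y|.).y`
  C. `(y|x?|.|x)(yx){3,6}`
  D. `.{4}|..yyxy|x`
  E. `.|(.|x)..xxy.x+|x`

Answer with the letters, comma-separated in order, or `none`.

A, D

A → match
B → no match
C → no match — must end with `yx`
D → match
E → no match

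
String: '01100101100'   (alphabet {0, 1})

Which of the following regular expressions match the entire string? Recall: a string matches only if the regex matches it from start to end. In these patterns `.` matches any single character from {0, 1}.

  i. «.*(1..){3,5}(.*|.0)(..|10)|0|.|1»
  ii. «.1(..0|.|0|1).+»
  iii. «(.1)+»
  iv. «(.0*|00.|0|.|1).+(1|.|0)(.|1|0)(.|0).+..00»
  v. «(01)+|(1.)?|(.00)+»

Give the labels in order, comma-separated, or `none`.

ii, iv

i → no match
ii → match
iii → no match — must end with '1'
iv → match
v → no match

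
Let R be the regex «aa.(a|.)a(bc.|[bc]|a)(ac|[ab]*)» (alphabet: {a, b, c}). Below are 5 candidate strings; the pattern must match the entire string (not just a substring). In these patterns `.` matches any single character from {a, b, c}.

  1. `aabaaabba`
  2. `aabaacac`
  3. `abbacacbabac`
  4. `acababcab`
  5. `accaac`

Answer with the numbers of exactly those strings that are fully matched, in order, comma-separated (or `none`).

1 → match
2 → match
3 → no match — must start with `aa`
4 → no match — must start with `aa`
5 → no match — must start with `aa`

1, 2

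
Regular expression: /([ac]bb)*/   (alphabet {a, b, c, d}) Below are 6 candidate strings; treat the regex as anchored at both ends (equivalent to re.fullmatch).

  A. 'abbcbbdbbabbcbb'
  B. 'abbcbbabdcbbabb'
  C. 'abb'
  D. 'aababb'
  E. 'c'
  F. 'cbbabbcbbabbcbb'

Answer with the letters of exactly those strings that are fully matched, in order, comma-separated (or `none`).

A → no match
B → no match
C. 'abb' → match
D. 'aababb' → no match
E. 'c' → no match
F → match

C, F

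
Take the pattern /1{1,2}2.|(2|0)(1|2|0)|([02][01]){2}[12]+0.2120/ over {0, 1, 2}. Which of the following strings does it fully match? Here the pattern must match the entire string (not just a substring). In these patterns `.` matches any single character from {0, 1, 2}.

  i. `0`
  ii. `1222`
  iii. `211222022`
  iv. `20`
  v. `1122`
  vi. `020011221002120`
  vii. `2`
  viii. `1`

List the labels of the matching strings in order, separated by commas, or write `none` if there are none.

iv, v

i → no match
ii → no match
iii → no match
iv → match
v → match
vi → no match
vii → no match
viii → no match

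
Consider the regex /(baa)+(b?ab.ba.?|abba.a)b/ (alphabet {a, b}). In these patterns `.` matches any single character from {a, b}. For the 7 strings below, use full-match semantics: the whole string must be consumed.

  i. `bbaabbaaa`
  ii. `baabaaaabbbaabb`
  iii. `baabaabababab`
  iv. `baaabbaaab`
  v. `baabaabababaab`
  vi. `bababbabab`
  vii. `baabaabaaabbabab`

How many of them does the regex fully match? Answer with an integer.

i → no match — must start with `baa`
ii → no match
iii → match
iv → match
v → match
vi → no match — must start with `baa`
vii → match
Total matched: 4

4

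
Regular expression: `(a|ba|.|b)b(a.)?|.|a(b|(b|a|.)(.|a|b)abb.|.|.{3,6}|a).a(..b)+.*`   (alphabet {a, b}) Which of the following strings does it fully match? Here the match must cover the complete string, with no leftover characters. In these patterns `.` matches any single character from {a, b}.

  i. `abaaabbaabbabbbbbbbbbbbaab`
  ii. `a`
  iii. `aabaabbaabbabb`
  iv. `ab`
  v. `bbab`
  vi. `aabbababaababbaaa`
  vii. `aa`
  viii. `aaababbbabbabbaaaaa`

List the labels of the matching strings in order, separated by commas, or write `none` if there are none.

i → match
ii → match
iii → match
iv → match
v → match
vi → no match
vii → no match
viii → no match

i, ii, iii, iv, v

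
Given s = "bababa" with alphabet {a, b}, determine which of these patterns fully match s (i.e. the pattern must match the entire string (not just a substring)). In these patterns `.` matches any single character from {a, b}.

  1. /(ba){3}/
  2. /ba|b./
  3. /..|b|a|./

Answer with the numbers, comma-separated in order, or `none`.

1 → match
2 → no match
3 → no match

1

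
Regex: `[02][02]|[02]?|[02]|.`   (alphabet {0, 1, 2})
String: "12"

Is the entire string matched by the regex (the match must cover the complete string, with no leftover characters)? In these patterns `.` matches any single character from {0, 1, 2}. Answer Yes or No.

No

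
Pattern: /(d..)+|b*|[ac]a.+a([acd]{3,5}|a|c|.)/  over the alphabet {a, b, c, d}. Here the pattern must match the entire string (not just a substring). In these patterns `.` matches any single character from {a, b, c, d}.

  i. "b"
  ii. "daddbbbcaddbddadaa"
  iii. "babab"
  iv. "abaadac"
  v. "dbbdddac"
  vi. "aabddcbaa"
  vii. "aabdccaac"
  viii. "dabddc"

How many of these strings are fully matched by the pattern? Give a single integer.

4

i → match
ii → no match
iii → no match
iv → no match
v → no match
vi → match
vii → match
viii → match
Total matched: 4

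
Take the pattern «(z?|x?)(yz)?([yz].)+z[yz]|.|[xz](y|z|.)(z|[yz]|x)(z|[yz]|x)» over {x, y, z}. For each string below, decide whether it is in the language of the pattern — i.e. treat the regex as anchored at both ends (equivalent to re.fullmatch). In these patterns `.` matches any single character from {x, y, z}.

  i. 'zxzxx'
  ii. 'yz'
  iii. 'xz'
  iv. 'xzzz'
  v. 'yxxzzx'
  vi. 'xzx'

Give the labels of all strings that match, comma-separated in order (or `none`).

iv

i → no match
ii → no match
iii → no match
iv → match
v → no match
vi → no match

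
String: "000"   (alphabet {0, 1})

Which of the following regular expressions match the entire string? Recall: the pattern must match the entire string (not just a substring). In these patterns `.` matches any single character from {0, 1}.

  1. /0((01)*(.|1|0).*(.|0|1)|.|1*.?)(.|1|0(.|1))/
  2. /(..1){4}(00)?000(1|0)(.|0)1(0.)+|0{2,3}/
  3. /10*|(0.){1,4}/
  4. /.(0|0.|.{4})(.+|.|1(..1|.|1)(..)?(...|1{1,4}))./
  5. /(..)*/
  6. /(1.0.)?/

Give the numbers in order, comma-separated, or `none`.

1 → match
2 → match
3 → no match
4 → no match
5 → no match
6 → no match

1, 2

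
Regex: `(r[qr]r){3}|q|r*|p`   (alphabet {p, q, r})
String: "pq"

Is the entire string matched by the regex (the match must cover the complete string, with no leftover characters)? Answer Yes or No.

No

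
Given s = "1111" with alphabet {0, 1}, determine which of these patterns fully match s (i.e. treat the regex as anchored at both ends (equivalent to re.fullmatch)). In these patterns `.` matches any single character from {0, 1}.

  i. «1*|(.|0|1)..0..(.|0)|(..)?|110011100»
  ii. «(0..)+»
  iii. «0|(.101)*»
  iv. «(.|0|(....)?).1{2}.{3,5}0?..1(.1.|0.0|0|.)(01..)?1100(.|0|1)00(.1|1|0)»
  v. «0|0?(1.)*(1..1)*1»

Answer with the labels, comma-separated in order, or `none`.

i → match
ii → no match — must start with "0"
iii → no match
iv → no match
v → no match

i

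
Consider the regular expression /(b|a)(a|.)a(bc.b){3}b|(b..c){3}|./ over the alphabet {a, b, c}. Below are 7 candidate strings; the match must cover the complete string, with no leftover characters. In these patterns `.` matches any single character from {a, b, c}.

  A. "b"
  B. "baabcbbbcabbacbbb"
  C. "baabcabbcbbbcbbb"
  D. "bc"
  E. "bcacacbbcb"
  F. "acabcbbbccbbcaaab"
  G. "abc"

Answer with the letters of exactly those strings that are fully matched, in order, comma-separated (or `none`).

A. "b" → match
B → no match
C → match
D. "bc" → no match
E. "bcacacbbcb" → no match
F → no match
G. "abc" → no match

A, C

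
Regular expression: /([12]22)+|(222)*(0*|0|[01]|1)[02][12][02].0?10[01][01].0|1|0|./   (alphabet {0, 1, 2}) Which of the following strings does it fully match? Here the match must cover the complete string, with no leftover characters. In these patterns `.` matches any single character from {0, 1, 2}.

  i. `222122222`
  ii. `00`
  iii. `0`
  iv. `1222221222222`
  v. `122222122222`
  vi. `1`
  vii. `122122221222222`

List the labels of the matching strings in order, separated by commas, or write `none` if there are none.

i, iii, v, vi

i → match
ii → no match
iii → match
iv → no match
v → match
vi → match
vii → no match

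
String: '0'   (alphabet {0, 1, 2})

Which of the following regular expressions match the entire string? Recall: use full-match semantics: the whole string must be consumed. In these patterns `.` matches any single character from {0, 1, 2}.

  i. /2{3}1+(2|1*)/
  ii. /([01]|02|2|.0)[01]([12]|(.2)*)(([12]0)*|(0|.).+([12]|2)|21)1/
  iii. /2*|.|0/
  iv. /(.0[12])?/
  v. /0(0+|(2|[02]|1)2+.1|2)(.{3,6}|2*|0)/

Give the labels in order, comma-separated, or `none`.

iii

i → no match — must start with '2'
ii → no match — must end with '1'
iii → match
iv → no match
v → no match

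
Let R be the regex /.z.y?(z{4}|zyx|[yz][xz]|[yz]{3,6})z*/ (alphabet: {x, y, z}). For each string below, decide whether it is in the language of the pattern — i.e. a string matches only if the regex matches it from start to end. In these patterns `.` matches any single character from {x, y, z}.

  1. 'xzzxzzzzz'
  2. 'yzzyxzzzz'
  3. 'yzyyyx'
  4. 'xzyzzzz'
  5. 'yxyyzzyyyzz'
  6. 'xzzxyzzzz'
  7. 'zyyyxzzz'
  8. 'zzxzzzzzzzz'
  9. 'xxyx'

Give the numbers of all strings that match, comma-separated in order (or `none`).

2, 3, 4, 8

1 → no match
2 → match
3 → match
4 → match
5 → no match
6 → no match
7 → no match
8 → match
9 → no match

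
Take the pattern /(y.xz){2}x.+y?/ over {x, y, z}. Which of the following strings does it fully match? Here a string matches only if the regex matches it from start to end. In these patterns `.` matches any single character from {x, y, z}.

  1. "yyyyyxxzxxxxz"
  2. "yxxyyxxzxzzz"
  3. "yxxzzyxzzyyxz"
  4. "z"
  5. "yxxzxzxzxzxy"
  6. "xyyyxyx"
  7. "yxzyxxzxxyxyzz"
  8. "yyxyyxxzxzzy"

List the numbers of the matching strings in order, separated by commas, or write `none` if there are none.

none

1 → no match
2. "yxxyyxxzxzzz" → no match
3 → no match
4. "z" → no match — must start with "y"
5. "yxxzxzxzxzxy" → no match
6. "xyyyxyx" → no match — must start with "y"
7 → no match
8. "yyxyyxxzxzzy" → no match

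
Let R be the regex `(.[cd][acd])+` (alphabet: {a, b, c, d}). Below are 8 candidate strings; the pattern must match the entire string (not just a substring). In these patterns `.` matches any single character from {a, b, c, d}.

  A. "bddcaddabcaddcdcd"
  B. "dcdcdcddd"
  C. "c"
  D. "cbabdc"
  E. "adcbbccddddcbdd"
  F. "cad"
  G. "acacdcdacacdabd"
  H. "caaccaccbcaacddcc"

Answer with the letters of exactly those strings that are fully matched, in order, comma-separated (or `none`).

A → no match
B → match
C → no match
D → no match
E → no match
F → no match
G → no match
H → no match

B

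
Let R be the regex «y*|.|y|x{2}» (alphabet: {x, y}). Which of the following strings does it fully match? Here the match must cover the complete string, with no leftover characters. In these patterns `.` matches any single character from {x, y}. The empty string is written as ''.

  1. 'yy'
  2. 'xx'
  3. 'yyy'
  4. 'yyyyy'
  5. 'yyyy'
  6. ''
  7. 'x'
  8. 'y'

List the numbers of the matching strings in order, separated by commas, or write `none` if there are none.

1. 'yy' → match
2. 'xx' → match
3. 'yyy' → match
4. 'yyyyy' → match
5. 'yyyy' → match
6. '' → match
7. 'x' → match
8. 'y' → match

1, 2, 3, 4, 5, 6, 7, 8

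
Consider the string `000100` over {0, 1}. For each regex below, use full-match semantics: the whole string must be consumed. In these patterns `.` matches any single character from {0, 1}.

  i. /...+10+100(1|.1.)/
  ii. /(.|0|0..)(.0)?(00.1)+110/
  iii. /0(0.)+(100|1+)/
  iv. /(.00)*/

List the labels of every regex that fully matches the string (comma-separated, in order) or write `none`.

iii, iv

i → no match
ii → no match — must end with `1110`
iii → match
iv → match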